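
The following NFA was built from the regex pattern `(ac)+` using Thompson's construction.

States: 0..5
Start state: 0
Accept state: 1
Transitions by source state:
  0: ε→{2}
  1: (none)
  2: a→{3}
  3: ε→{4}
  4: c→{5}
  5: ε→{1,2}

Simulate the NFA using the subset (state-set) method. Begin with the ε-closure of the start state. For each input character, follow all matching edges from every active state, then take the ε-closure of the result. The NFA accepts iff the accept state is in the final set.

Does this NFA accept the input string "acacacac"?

Answer: ACCEPT

Steps:
start: ε-closure({0}) = {0,2}
'a' @ 1: {3,4}
'c' @ 2: {1,2,5}  [accepting]
'a' @ 3: {3,4}
'c' @ 4: {1,2,5}  [accepting]
'a' @ 5: {3,4}
'c' @ 6: {1,2,5}  [accepting]
'a' @ 7: {3,4}
'c' @ 8: {1,2,5}  [accepting]
after full input: {1,2,5}  (accept=1 in)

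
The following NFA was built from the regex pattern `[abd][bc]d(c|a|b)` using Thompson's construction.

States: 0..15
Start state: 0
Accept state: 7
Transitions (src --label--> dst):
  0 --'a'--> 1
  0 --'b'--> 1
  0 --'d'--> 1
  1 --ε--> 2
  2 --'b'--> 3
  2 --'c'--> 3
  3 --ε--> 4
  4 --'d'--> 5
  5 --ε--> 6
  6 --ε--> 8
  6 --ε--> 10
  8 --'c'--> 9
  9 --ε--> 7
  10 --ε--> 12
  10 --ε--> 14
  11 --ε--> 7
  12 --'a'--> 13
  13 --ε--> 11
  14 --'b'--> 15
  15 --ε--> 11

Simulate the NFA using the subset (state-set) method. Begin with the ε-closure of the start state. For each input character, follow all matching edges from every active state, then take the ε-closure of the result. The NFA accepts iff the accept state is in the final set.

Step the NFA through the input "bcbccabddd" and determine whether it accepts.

initial (ε-close {0}): {0}
'b' @ 1: {1,2}
'c' @ 2: {3,4}
'b' @ 3: {}  — dead — no transitions
rest 'ccabddd' ignored (set empty)
end set {} — state 7 not in

Answer: REJECT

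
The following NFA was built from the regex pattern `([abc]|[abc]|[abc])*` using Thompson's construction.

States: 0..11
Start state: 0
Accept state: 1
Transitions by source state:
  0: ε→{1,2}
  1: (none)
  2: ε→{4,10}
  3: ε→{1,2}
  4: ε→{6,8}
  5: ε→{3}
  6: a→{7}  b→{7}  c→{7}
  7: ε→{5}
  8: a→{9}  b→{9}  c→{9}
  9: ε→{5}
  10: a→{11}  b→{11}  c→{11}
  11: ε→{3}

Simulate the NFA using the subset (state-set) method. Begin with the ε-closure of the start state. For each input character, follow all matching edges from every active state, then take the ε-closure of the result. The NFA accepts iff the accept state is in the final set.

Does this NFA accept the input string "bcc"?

Answer: ACCEPT

Trace:
initial (ε-close {0}): {0,1,2,4,6,8,10}
'b' @ 1: {1,2,3,4,5,6,7,8,9,10,11}  (accept∈set)
'c' @ 2: {1,2,3,4,5,6,7,8,9,10,11}  (accept∈set)
'c' @ 3: {1,2,3,4,5,6,7,8,9,10,11}  (accept∈set)
final: {1,2,3,4,5,6,7,8,9,10,11}; accept 1 in set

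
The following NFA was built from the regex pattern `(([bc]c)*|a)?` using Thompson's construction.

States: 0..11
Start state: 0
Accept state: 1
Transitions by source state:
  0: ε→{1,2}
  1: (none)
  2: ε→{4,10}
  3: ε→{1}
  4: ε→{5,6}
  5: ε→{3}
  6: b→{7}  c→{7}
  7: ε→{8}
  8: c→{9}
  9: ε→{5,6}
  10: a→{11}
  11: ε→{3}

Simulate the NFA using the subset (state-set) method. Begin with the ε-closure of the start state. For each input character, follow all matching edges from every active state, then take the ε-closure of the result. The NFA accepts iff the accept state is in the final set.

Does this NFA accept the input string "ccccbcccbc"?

Answer: ACCEPT

Derivation:
initial (ε-close {0}): {0,1,2,3,4,5,6,10}
'c' @ 1: {7,8}
'c' @ 2: {1,3,5,6,9}  [accepting]
'c' @ 3: {7,8}
'c' @ 4: {1,3,5,6,9}  [accepting]
'b' @ 5: {7,8}
'c' @ 6: {1,3,5,6,9}  [accepting]
'c' @ 7: {7,8}
'c' @ 8: {1,3,5,6,9}  [accepting]
'b' @ 9: {7,8}
'c' @ 10: {1,3,5,6,9}  [accepting]
final: {1,3,5,6,9}; accept 1 in set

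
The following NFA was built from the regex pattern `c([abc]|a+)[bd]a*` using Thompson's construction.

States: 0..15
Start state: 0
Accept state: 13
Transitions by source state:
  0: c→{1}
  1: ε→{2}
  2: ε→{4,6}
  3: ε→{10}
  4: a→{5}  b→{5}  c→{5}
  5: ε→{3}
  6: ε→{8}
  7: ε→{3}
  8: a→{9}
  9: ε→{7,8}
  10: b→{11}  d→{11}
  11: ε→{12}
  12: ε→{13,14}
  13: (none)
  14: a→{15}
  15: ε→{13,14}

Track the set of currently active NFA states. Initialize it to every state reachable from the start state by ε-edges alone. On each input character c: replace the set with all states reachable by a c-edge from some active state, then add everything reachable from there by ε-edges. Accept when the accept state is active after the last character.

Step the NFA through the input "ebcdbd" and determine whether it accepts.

S₀ = ε-closure({0}) = {0}
'e' @ 1: {}  — no active states
rest 'bcdbd' ignored (set empty)
after full input: {}  (accept=13 not in)

Answer: REJECT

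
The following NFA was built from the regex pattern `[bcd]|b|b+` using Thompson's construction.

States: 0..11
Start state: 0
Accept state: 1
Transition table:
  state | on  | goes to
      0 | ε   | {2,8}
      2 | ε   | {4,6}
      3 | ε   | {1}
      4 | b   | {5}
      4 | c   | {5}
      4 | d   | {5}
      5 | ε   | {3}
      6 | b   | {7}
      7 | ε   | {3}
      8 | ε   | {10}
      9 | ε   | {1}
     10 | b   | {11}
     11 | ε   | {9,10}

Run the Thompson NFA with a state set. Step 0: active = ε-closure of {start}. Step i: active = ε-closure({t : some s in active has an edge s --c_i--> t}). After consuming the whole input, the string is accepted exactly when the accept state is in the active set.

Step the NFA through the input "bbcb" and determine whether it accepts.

initial (ε-close {0}): {0,2,4,6,8,10}
'b' @ 1: {1,3,5,7,9,10,11}  [accepting]
'b' @ 2: {1,9,10,11}  [accepting]
'c' @ 3: {}  — dead — no transitions
rest 'b' ignored (set empty)
end set {} — state 1 not in

Answer: REJECT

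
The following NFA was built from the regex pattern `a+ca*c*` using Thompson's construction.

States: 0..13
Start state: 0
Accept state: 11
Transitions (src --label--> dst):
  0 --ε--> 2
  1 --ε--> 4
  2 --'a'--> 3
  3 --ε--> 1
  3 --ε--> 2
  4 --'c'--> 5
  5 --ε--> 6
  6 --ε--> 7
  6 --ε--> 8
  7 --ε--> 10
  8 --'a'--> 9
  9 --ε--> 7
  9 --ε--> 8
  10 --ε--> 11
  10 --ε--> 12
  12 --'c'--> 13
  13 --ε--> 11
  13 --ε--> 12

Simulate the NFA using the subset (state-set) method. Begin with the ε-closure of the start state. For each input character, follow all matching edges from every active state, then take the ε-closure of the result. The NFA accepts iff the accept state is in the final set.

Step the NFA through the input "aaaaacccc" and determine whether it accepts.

Answer: ACCEPT

Derivation:
start: ε-closure({0}) = {0,2}
'a' @ 1: {1,2,3,4}
'a' @ 2: {1,2,3,4}
'a' @ 3: {1,2,3,4}
'a' @ 4: {1,2,3,4}
'a' @ 5: {1,2,3,4}
'c' @ 6: {5,6,7,8,10,11,12}  (accept∈set)
'c' @ 7: {11,12,13}  (accept∈set)
'c' @ 8: {11,12,13}  (accept∈set)
'c' @ 9: {11,12,13}  (accept∈set)
end set {11,12,13} — state 11 in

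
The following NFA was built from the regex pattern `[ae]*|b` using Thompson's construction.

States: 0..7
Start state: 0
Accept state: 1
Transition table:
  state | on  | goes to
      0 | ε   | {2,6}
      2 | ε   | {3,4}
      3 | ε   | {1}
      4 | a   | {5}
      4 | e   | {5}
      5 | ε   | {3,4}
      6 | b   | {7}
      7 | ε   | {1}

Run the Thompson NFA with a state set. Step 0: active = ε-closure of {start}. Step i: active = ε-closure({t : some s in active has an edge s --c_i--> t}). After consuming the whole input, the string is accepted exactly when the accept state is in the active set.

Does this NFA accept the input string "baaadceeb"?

Answer: REJECT

Steps:
initial (ε-close {0}): {0,1,2,3,4,6}
'b' @ 1: {1,7}  (accept∈set)
'a' @ 2: {}  — state set empty
rest 'aadceeb' ignored (set empty)
after full input: {}  (accept=1 not in)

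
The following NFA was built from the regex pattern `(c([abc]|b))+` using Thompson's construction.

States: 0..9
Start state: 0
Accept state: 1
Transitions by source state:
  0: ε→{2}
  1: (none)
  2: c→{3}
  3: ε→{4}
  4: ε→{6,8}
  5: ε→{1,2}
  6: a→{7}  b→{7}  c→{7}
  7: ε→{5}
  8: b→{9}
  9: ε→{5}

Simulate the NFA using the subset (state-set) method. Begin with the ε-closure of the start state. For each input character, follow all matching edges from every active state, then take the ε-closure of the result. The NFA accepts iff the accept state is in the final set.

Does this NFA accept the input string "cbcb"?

Answer: ACCEPT

Steps:
initial (ε-close {0}): {0,2}
'c' @ 1: {3,4,6,8}
'b' @ 2: {1,2,5,7,9}  ✓accept
'c' @ 3: {3,4,6,8}
'b' @ 4: {1,2,5,7,9}  ✓accept
final: {1,2,5,7,9}; accept 1 in set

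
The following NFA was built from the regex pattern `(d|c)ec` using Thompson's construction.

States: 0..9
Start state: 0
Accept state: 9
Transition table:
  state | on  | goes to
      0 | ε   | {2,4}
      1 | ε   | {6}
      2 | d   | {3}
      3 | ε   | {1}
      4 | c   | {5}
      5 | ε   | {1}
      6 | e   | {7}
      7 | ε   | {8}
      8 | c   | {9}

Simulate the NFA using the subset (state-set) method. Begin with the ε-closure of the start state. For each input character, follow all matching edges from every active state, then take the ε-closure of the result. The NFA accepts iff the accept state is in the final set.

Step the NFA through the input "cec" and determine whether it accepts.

Answer: ACCEPT

Derivation:
S₀ = ε-closure({0}) = {0,2,4}
'c' @ 1: {1,5,6}
'e' @ 2: {7,8}
'c' @ 3: {9}  [accepting]
end set {9} — state 9 in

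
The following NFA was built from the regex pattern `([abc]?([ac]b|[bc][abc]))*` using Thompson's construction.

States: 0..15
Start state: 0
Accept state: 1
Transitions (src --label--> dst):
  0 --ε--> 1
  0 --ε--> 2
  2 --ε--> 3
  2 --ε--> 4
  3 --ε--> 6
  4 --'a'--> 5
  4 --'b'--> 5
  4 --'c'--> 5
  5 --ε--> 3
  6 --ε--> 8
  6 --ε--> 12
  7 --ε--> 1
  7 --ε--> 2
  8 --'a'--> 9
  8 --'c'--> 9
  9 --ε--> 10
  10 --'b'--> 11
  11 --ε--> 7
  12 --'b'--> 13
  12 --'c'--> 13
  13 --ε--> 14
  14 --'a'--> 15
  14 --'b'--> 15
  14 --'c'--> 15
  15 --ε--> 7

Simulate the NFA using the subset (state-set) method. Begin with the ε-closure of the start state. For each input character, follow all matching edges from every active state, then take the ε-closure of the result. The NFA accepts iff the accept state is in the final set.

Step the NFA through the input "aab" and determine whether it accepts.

S₀ = ε-closure({0}) = {0,1,2,3,4,6,8,12}
'a' @ 1: {3,5,6,8,9,10,12}
'a' @ 2: {9,10}
'b' @ 3: {1,2,3,4,6,7,8,11,12}  ✓accept
final: {1,2,3,4,6,7,8,11,12}; accept 1 in set

Answer: ACCEPT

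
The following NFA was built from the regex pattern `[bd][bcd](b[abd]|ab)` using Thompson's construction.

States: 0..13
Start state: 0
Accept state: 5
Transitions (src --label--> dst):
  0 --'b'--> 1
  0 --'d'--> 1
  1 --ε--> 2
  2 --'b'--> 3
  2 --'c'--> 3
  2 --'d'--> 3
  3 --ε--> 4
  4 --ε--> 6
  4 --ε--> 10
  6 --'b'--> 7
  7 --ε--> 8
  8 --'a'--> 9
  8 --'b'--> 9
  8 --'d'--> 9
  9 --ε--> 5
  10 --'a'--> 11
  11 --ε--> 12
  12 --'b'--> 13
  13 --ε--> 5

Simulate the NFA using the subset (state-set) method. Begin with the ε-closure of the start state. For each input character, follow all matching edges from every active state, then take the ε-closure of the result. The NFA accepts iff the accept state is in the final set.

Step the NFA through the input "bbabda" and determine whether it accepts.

Answer: REJECT

Derivation:
S₀ = ε-closure({0}) = {0}
'b' @ 1: {1,2}
'b' @ 2: {3,4,6,10}
'a' @ 3: {11,12}
'b' @ 4: {5,13}  [accepting]
'd' @ 5: {}  — no active states
rest 'a' ignored (set empty)
end set {} — state 5 not in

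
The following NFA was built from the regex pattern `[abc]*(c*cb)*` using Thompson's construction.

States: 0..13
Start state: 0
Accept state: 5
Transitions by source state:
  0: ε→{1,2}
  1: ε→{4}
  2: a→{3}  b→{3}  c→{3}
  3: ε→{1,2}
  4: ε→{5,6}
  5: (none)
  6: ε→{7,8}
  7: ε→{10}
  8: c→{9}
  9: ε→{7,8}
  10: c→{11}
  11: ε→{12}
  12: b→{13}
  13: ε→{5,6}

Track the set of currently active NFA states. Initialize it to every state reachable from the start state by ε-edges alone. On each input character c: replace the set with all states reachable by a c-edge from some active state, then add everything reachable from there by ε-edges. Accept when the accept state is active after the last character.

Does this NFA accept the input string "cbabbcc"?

start: ε-closure({0}) = {0,1,2,4,5,6,7,8,10}
'c' @ 1: {1,2,3,4,5,6,7,8,9,10,11,12}  [accepting]
'b' @ 2: {1,2,3,4,5,6,7,8,10,13}  [accepting]
'a' @ 3: {1,2,3,4,5,6,7,8,10}  [accepting]
'b' @ 4: {1,2,3,4,5,6,7,8,10}  [accepting]
'b' @ 5: {1,2,3,4,5,6,7,8,10}  [accepting]
'c' @ 6: {1,2,3,4,5,6,7,8,9,10,11,12}  [accepting]
'c' @ 7: {1,2,3,4,5,6,7,8,9,10,11,12}  [accepting]
after full input: {1,2,3,4,5,6,7,8,9,10,11,12}  (accept=5 in)

Answer: ACCEPT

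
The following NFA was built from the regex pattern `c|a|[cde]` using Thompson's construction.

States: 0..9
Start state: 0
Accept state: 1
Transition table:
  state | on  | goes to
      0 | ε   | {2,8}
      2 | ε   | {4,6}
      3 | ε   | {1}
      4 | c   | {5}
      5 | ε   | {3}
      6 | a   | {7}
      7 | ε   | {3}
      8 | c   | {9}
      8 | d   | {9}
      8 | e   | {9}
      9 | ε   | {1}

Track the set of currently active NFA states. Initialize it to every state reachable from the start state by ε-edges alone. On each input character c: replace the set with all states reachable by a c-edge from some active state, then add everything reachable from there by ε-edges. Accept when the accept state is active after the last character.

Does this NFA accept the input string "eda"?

start: ε-closure({0}) = {0,2,4,6,8}
'e' @ 1: {1,9}  (accept∈set)
'd' @ 2: {}  — state set empty
rest 'a' ignored (set empty)
final: {}; accept 1 not in set

Answer: REJECT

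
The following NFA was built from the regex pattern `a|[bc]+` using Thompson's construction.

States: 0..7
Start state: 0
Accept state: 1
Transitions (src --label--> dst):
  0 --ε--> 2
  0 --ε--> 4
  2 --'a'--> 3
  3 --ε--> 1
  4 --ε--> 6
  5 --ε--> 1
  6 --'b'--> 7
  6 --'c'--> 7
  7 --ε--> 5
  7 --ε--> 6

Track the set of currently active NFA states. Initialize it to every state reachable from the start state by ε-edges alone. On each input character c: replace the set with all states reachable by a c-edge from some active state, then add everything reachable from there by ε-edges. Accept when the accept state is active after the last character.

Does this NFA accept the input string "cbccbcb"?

initial (ε-close {0}): {0,2,4,6}
'c' @ 1: {1,5,6,7}  [accepting]
'b' @ 2: {1,5,6,7}  [accepting]
'c' @ 3: {1,5,6,7}  [accepting]
'c' @ 4: {1,5,6,7}  [accepting]
'b' @ 5: {1,5,6,7}  [accepting]
'c' @ 6: {1,5,6,7}  [accepting]
'b' @ 7: {1,5,6,7}  [accepting]
after full input: {1,5,6,7}  (accept=1 in)

Answer: ACCEPT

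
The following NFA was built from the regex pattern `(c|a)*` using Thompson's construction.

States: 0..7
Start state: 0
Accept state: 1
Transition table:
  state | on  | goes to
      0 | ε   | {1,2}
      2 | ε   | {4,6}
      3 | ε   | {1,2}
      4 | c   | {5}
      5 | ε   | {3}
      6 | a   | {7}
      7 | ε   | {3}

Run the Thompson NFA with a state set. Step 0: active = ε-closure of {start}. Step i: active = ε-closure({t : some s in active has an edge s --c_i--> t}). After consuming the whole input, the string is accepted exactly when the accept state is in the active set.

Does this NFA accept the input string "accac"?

initial (ε-close {0}): {0,1,2,4,6}
'a' @ 1: {1,2,3,4,6,7}  (accept∈set)
'c' @ 2: {1,2,3,4,5,6}  (accept∈set)
'c' @ 3: {1,2,3,4,5,6}  (accept∈set)
'a' @ 4: {1,2,3,4,6,7}  (accept∈set)
'c' @ 5: {1,2,3,4,5,6}  (accept∈set)
end set {1,2,3,4,5,6} — state 1 in

Answer: ACCEPT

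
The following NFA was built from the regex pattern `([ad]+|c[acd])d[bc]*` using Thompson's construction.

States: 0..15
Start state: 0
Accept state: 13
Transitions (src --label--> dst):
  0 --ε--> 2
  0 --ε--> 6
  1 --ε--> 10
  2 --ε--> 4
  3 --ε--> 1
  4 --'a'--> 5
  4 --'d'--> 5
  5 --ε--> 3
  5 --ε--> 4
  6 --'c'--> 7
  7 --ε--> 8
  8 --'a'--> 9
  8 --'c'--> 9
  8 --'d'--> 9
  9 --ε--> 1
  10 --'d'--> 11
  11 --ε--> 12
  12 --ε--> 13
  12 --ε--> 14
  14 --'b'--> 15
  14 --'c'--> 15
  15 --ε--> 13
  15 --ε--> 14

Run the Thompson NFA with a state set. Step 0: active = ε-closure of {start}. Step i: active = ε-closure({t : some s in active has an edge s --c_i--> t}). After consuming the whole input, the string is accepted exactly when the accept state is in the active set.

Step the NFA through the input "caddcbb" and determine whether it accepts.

start: ε-closure({0}) = {0,2,4,6}
'c' @ 1: {7,8}
'a' @ 2: {1,9,10}
'd' @ 3: {11,12,13,14}  (accept∈set)
'd' @ 4: {}  — state set empty
rest 'cbb' ignored (set empty)
final: {}; accept 13 not in set

Answer: REJECT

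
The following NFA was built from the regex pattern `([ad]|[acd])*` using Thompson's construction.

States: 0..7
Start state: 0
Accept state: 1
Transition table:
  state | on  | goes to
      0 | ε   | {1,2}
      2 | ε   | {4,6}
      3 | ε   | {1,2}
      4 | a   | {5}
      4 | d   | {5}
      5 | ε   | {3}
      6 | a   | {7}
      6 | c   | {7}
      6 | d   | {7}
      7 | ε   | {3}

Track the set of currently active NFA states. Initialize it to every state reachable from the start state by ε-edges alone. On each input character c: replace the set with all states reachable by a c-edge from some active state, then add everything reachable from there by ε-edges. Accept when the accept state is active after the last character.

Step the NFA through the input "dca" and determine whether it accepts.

Answer: ACCEPT

Derivation:
start: ε-closure({0}) = {0,1,2,4,6}
'd' @ 1: {1,2,3,4,5,6,7}  ✓accept
'c' @ 2: {1,2,3,4,6,7}  ✓accept
'a' @ 3: {1,2,3,4,5,6,7}  ✓accept
end set {1,2,3,4,5,6,7} — state 1 in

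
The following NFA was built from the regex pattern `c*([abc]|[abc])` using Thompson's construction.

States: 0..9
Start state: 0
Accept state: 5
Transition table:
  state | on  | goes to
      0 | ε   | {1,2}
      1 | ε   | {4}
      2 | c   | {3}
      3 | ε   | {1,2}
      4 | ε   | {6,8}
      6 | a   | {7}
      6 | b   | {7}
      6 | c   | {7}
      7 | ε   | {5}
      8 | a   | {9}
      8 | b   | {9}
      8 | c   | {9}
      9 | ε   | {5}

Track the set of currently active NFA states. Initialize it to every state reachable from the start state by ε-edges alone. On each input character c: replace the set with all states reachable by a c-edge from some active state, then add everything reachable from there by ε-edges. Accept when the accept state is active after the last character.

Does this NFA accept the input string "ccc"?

Answer: ACCEPT

Trace:
start: ε-closure({0}) = {0,1,2,4,6,8}
'c' @ 1: {1,2,3,4,5,6,7,8,9}  [accepting]
'c' @ 2: {1,2,3,4,5,6,7,8,9}  [accepting]
'c' @ 3: {1,2,3,4,5,6,7,8,9}  [accepting]
end set {1,2,3,4,5,6,7,8,9} — state 5 in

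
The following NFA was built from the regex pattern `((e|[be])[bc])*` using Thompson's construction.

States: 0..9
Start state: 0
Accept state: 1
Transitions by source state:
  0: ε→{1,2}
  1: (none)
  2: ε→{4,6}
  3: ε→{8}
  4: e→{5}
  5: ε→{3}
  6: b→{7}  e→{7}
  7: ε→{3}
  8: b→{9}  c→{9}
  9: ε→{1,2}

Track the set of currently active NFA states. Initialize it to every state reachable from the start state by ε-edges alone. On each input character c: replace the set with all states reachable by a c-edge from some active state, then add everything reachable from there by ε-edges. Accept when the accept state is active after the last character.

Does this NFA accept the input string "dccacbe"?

Answer: REJECT

Steps:
initial (ε-close {0}): {0,1,2,4,6}
'd' @ 1: {}  — state set empty
rest 'ccacbe' ignored (set empty)
final: {}; accept 1 not in set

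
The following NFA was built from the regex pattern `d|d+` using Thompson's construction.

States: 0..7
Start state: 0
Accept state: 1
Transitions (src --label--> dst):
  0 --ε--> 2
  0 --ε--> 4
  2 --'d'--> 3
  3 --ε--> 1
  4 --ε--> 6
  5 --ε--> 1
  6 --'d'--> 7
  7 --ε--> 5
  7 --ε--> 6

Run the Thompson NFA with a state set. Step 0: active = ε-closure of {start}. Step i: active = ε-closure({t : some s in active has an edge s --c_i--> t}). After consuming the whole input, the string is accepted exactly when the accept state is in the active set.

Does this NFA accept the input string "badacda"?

S₀ = ε-closure({0}) = {0,2,4,6}
'b' @ 1: {}  — state set empty
rest 'adacda' ignored (set empty)
end set {} — state 1 not in

Answer: REJECT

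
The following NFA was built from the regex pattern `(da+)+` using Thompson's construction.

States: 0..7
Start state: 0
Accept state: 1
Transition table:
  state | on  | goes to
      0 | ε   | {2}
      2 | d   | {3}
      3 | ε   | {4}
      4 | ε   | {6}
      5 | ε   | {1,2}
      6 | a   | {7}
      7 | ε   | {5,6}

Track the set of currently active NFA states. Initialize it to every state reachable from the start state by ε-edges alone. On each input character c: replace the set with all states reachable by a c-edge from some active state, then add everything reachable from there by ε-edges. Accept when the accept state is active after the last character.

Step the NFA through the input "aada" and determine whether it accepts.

Answer: REJECT

Derivation:
initial (ε-close {0}): {0,2}
'a' @ 1: {}  — no active states
rest 'ada' ignored (set empty)
after full input: {}  (accept=1 not in)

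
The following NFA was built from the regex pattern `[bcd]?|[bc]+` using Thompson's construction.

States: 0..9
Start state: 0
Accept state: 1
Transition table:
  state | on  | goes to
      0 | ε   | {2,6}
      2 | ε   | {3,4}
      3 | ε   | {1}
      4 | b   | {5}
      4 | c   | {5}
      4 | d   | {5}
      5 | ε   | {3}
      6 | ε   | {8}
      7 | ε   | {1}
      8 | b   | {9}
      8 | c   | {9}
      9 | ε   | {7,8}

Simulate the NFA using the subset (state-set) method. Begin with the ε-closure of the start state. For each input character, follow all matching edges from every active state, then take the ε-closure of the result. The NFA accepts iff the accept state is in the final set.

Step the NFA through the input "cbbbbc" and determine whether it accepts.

start: ε-closure({0}) = {0,1,2,3,4,6,8}
'c' @ 1: {1,3,5,7,8,9}  [accepting]
'b' @ 2: {1,7,8,9}  [accepting]
'b' @ 3: {1,7,8,9}  [accepting]
'b' @ 4: {1,7,8,9}  [accepting]
'b' @ 5: {1,7,8,9}  [accepting]
'c' @ 6: {1,7,8,9}  [accepting]
end set {1,7,8,9} — state 1 in

Answer: ACCEPT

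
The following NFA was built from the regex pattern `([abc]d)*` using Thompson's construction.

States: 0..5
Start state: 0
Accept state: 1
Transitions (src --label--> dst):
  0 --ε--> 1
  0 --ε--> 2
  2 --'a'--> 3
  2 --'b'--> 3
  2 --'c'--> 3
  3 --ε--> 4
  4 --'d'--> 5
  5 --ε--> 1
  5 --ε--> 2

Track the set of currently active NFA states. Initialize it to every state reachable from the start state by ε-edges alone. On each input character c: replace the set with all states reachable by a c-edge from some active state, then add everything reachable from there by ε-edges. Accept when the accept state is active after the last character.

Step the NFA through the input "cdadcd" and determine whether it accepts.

initial (ε-close {0}): {0,1,2}
'c' @ 1: {3,4}
'd' @ 2: {1,2,5}  (accept∈set)
'a' @ 3: {3,4}
'd' @ 4: {1,2,5}  (accept∈set)
'c' @ 5: {3,4}
'd' @ 6: {1,2,5}  (accept∈set)
end set {1,2,5} — state 1 in

Answer: ACCEPT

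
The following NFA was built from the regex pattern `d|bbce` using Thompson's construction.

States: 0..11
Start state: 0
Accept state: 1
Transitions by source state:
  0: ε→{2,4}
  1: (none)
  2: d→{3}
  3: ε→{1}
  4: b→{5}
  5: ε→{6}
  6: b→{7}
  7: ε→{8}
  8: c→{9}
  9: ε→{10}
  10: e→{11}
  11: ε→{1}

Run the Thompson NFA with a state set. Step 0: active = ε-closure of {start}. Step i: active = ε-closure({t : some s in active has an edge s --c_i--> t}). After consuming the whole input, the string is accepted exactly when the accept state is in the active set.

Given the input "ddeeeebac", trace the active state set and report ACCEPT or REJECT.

Answer: REJECT

Trace:
S₀ = ε-closure({0}) = {0,2,4}
'd' @ 1: {1,3}  (accept∈set)
'd' @ 2: {}  — dead — no transitions
rest 'eeeebac' ignored (set empty)
final: {}; accept 1 not in set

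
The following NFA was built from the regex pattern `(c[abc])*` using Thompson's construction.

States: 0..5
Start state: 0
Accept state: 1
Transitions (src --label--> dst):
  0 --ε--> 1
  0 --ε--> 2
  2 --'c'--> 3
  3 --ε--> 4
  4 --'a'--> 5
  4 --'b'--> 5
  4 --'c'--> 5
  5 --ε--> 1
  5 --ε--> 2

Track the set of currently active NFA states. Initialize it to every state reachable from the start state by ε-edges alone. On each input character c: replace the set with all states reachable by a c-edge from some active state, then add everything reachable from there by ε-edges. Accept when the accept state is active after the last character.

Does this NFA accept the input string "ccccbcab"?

Answer: REJECT

Steps:
initial (ε-close {0}): {0,1,2}
'c' @ 1: {3,4}
'c' @ 2: {1,2,5}  ✓accept
'c' @ 3: {3,4}
'c' @ 4: {1,2,5}  ✓accept
'b' @ 5: {}  — state set empty
rest 'cab' ignored (set empty)
end set {} — state 1 not in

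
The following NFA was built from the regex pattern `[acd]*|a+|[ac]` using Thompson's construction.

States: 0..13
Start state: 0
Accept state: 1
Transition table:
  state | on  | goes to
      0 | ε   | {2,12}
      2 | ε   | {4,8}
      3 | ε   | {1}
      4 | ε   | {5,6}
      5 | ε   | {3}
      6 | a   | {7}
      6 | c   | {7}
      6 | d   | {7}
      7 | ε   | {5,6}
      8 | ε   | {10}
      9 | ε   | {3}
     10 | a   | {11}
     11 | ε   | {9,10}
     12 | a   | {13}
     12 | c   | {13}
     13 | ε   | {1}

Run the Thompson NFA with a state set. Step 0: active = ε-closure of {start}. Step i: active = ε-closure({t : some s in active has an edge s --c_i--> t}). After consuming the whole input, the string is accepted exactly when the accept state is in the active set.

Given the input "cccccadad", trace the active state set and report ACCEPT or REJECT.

S₀ = ε-closure({0}) = {0,1,2,3,4,5,6,8,10,12}
'c' @ 1: {1,3,5,6,7,13}  ✓accept
'c' @ 2: {1,3,5,6,7}  ✓accept
'c' @ 3: {1,3,5,6,7}  ✓accept
'c' @ 4: {1,3,5,6,7}  ✓accept
'c' @ 5: {1,3,5,6,7}  ✓accept
'a' @ 6: {1,3,5,6,7}  ✓accept
'd' @ 7: {1,3,5,6,7}  ✓accept
'a' @ 8: {1,3,5,6,7}  ✓accept
'd' @ 9: {1,3,5,6,7}  ✓accept
final: {1,3,5,6,7}; accept 1 in set

Answer: ACCEPT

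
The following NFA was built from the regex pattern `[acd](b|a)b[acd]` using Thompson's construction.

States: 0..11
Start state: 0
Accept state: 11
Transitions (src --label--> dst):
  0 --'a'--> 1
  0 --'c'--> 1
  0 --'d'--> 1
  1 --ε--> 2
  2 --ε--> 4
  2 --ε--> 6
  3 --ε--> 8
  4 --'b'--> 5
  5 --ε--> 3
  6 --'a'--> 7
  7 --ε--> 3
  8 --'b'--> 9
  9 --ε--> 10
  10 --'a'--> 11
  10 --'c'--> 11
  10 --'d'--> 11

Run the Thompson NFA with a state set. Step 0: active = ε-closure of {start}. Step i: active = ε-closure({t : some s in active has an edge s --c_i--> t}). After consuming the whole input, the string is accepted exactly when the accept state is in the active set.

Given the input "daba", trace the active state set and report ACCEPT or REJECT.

Answer: ACCEPT

Steps:
initial (ε-close {0}): {0}
'd' @ 1: {1,2,4,6}
'a' @ 2: {3,7,8}
'b' @ 3: {9,10}
'a' @ 4: {11}  [accepting]
after full input: {11}  (accept=11 in)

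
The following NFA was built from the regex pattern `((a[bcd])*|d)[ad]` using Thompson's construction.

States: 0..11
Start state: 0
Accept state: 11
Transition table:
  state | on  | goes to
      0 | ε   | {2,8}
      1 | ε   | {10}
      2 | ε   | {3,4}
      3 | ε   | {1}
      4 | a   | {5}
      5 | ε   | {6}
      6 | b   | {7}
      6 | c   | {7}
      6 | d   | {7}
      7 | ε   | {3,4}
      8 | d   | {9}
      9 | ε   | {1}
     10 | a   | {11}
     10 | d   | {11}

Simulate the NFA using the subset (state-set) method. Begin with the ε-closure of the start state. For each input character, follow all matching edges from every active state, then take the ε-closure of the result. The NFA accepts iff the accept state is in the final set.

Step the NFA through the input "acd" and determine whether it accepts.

Answer: ACCEPT

Steps:
start: ε-closure({0}) = {0,1,2,3,4,8,10}
'a' @ 1: {5,6,11}  [accepting]
'c' @ 2: {1,3,4,7,10}
'd' @ 3: {11}  [accepting]
end set {11} — state 11 in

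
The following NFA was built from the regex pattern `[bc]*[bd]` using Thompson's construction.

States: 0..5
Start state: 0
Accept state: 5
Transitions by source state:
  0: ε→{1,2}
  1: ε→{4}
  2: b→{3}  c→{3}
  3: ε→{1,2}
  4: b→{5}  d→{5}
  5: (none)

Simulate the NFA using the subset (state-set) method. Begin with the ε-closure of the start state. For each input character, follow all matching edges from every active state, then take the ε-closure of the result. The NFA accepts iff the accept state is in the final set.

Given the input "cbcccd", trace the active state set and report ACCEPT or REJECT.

Answer: ACCEPT

Derivation:
initial (ε-close {0}): {0,1,2,4}
'c' @ 1: {1,2,3,4}
'b' @ 2: {1,2,3,4,5}  (accept∈set)
'c' @ 3: {1,2,3,4}
'c' @ 4: {1,2,3,4}
'c' @ 5: {1,2,3,4}
'd' @ 6: {5}  (accept∈set)
end set {5} — state 5 in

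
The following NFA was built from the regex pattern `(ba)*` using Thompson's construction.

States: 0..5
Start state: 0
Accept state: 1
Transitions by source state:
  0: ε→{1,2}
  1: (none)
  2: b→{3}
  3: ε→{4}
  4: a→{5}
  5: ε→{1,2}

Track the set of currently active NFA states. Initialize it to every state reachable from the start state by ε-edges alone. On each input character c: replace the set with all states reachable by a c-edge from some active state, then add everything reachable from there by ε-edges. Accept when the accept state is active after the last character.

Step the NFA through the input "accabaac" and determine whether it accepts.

Answer: REJECT

Steps:
S₀ = ε-closure({0}) = {0,1,2}
'a' @ 1: {}  — dead — no transitions
rest 'ccabaac' ignored (set empty)
after full input: {}  (accept=1 not in)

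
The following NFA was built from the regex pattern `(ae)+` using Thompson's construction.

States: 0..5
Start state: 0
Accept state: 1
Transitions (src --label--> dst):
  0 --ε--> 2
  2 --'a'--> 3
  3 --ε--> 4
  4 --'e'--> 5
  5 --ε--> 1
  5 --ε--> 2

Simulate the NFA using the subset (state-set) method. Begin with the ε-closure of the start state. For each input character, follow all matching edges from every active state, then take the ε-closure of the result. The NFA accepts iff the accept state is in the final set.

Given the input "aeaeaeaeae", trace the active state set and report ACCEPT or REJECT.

S₀ = ε-closure({0}) = {0,2}
'a' @ 1: {3,4}
'e' @ 2: {1,2,5}  ✓accept
'a' @ 3: {3,4}
'e' @ 4: {1,2,5}  ✓accept
'a' @ 5: {3,4}
'e' @ 6: {1,2,5}  ✓accept
'a' @ 7: {3,4}
'e' @ 8: {1,2,5}  ✓accept
'a' @ 9: {3,4}
'e' @ 10: {1,2,5}  ✓accept
end set {1,2,5} — state 1 in

Answer: ACCEPT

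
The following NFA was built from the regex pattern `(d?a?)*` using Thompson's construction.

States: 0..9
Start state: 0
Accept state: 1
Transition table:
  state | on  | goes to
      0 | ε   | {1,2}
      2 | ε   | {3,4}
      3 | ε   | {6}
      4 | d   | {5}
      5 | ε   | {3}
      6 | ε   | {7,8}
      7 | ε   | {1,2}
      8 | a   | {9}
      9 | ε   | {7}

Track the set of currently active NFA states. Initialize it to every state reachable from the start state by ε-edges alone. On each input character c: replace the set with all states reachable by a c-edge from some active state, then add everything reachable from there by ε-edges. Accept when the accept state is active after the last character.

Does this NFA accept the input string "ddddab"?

Answer: REJECT

Trace:
S₀ = ε-closure({0}) = {0,1,2,3,4,6,7,8}
'd' @ 1: {1,2,3,4,5,6,7,8}  (accept∈set)
'd' @ 2: {1,2,3,4,5,6,7,8}  (accept∈set)
'd' @ 3: {1,2,3,4,5,6,7,8}  (accept∈set)
'd' @ 4: {1,2,3,4,5,6,7,8}  (accept∈set)
'a' @ 5: {1,2,3,4,6,7,8,9}  (accept∈set)
'b' @ 6: {}  — state set empty
final: {}; accept 1 not in set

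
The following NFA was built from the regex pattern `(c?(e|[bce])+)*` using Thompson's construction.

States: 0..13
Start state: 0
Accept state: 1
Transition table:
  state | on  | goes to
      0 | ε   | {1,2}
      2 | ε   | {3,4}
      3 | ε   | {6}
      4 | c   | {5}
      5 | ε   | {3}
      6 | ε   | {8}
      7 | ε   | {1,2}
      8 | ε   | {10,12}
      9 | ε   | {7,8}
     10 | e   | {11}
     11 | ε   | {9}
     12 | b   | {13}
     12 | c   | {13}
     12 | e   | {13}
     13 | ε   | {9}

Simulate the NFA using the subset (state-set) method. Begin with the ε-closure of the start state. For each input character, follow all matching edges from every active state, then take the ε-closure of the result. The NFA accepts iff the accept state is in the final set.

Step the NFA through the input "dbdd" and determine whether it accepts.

initial (ε-close {0}): {0,1,2,3,4,6,8,10,12}
'd' @ 1: {}  — no active states
rest 'bdd' ignored (set empty)
end set {} — state 1 not in

Answer: REJECT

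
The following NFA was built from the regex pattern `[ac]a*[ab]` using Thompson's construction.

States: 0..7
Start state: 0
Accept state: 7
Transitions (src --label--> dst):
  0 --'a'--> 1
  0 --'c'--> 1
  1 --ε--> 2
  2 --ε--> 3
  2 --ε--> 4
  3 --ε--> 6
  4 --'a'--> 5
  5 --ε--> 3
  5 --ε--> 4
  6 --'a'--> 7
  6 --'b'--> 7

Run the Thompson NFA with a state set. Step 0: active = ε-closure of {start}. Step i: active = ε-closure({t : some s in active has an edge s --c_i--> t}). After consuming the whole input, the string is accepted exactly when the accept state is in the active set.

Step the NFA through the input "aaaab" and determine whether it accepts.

Answer: ACCEPT

Trace:
start: ε-closure({0}) = {0}
'a' @ 1: {1,2,3,4,6}
'a' @ 2: {3,4,5,6,7}  [accepting]
'a' @ 3: {3,4,5,6,7}  [accepting]
'a' @ 4: {3,4,5,6,7}  [accepting]
'b' @ 5: {7}  [accepting]
end set {7} — state 7 in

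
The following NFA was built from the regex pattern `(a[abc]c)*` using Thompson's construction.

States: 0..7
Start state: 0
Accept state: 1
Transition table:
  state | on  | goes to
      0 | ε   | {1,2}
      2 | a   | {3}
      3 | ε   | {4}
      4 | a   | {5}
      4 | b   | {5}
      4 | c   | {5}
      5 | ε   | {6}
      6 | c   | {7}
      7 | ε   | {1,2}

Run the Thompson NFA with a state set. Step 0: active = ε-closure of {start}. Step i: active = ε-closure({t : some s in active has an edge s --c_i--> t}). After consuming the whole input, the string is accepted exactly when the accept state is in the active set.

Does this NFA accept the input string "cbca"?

initial (ε-close {0}): {0,1,2}
'c' @ 1: {}  — dead — no transitions
rest 'bca' ignored (set empty)
final: {}; accept 1 not in set

Answer: REJECT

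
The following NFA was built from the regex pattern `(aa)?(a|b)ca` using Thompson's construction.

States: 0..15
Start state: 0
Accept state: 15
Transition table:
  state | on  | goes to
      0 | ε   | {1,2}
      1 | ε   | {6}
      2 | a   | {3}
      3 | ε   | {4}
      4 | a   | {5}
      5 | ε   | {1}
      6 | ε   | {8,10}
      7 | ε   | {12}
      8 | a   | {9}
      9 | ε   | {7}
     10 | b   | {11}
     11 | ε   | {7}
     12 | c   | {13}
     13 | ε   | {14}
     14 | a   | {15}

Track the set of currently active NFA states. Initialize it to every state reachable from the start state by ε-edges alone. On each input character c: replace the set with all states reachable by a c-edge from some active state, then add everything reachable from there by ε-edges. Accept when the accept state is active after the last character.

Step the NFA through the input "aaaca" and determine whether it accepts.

Answer: ACCEPT

Trace:
S₀ = ε-closure({0}) = {0,1,2,6,8,10}
'a' @ 1: {3,4,7,9,12}
'a' @ 2: {1,5,6,8,10}
'a' @ 3: {7,9,12}
'c' @ 4: {13,14}
'a' @ 5: {15}  (accept∈set)
final: {15}; accept 15 in set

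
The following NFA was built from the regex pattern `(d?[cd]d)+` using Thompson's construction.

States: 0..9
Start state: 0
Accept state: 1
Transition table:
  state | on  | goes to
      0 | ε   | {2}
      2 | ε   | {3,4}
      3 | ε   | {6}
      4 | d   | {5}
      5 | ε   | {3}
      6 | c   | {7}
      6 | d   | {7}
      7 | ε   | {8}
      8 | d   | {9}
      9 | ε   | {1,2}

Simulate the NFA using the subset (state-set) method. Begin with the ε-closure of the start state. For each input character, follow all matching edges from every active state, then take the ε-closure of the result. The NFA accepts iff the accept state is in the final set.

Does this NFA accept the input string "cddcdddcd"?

S₀ = ε-closure({0}) = {0,2,3,4,6}
'c' @ 1: {7,8}
'd' @ 2: {1,2,3,4,6,9}  ✓accept
'd' @ 3: {3,5,6,7,8}
'c' @ 4: {7,8}
'd' @ 5: {1,2,3,4,6,9}  ✓accept
'd' @ 6: {3,5,6,7,8}
'd' @ 7: {1,2,3,4,6,7,8,9}  ✓accept
'c' @ 8: {7,8}
'd' @ 9: {1,2,3,4,6,9}  ✓accept
final: {1,2,3,4,6,9}; accept 1 in set

Answer: ACCEPT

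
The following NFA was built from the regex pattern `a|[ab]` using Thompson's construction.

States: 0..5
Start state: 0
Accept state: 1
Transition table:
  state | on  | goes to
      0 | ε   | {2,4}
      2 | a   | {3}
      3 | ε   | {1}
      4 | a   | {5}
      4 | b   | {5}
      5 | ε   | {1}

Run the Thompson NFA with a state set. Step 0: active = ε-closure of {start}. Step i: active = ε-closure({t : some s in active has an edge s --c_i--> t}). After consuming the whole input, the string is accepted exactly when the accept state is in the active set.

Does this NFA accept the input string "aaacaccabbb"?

Answer: REJECT

Derivation:
S₀ = ε-closure({0}) = {0,2,4}
'a' @ 1: {1,3,5}  [accepting]
'a' @ 2: {}  — dead — no transitions
rest 'acaccabbb' ignored (set empty)
final: {}; accept 1 not in set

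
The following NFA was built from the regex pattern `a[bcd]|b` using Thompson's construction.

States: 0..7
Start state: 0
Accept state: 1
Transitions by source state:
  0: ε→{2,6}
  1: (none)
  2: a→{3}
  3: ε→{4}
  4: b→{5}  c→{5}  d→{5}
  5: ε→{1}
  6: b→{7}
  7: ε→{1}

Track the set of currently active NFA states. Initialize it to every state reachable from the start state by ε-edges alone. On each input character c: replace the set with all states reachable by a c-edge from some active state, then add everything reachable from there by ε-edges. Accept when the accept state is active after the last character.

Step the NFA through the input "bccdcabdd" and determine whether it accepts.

Answer: REJECT

Trace:
initial (ε-close {0}): {0,2,6}
'b' @ 1: {1,7}  ✓accept
'c' @ 2: {}  — no active states
rest 'cdcabdd' ignored (set empty)
end set {} — state 1 not in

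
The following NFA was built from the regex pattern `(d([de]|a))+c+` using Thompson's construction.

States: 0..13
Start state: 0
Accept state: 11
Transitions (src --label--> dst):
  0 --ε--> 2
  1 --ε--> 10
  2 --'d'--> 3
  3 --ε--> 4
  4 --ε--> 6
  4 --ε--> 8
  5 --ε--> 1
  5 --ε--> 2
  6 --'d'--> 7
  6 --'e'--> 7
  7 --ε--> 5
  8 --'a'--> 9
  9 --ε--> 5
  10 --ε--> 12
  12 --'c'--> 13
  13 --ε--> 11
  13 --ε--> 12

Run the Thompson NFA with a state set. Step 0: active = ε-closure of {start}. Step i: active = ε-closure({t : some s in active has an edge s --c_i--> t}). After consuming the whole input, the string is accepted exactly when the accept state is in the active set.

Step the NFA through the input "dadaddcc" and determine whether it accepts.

Answer: ACCEPT

Trace:
initial (ε-close {0}): {0,2}
'd' @ 1: {3,4,6,8}
'a' @ 2: {1,2,5,9,10,12}
'd' @ 3: {3,4,6,8}
'a' @ 4: {1,2,5,9,10,12}
'd' @ 5: {3,4,6,8}
'd' @ 6: {1,2,5,7,10,12}
'c' @ 7: {11,12,13}  [accepting]
'c' @ 8: {11,12,13}  [accepting]
final: {11,12,13}; accept 11 in set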